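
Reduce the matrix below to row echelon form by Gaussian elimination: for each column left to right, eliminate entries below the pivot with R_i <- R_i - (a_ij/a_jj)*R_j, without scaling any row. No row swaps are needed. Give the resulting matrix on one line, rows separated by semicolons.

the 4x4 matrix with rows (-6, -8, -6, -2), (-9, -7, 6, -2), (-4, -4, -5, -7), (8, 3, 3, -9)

Forward elimination:
R2 <- R2 - (3/2)*R1:  [  0   5  15   1 ]
R3 <- R3 - (2/3)*R1:  [     0    4/3     -1  -17/3 ]
R4 <- R4 - (-4/3)*R1:  [     0  -23/3     -5  -35/3 ]
R3 <- R3 - (4/15)*R2:  [      0       0      -5  -89/15 ]
R4 <- R4 - (-23/15)*R2:  [       0        0       18  -152/15 ]
R4 <- R4 - (-18/5)*R3:  [        0         0         0  -2362/75 ]
Row echelon form:
[ -6  -8  -6        -2 ]
[  0   5  15         1 ]
[  0   0  -5    -89/15 ]
[  0   0   0  -2362/75 ]

REF = [-6 -8 -6 -2; 0 5 15 1; 0 0 -5 -89/15; 0 0 0 -2362/75]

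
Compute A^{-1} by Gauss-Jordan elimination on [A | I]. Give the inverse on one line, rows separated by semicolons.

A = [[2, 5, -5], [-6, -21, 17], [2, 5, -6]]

inverse = [41/12 5/12 -5/3; -1/6 -1/6 -1/3; 1 0 -1]

Gauss-Jordan on [A | I]:
R1 <- (1/2)*R1:  [    1   5/2  -5/2  |   1/2     0     0 ]
R2 <- R2 - (-6)*R1:  [  0  -6   2  |   3   1   0 ]
R3 <- R3 - (2)*R1:  [  0   0  -1  |  -1   0   1 ]
R2 <- (1/-6)*R2:  [    0     1  -1/3  |  -1/2  -1/6     0 ]
R1 <- R1 - (5/2)*R2:  [    1     0  -5/3  |   7/4  5/12     0 ]
R3 <- (1/-1)*R3:  [  0   0   1  |   1   0  -1 ]
R1 <- R1 - (-5/3)*R3:  [     1      0      0  |  41/12   5/12   -5/3 ]
R2 <- R2 - (-1/3)*R3:  [    0     1     0  |  -1/6  -1/6  -1/3 ]
Right block of [I | A^{-1}] is the inverse:
[ 41/12  5/12  -5/3 ]
[  -1/6  -1/6  -1/3 ]
[     1     0    -1 ]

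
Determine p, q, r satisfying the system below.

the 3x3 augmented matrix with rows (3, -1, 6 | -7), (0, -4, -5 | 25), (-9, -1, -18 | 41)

Forward elimination on [A|b]:
R3 <- R3 - (-3)*R1:  [  0  -4   0  20 ]
R3 <- R3 - (1)*R2:  [  0   0   5  -5 ]
Row echelon form:
[ 3  -1   6  |  -7 ]
[ 0  -4  -5  |  25 ]
[ 0   0   5  |  -5 ]
Back-substitution:
r = (-5) / 5 = -1
q = (25 - (-5)*(-1)) / -4 = -5
p = (-7 - (-1)*(-5) - (6)*(-1)) / 3 = -2

(-2, -5, -1)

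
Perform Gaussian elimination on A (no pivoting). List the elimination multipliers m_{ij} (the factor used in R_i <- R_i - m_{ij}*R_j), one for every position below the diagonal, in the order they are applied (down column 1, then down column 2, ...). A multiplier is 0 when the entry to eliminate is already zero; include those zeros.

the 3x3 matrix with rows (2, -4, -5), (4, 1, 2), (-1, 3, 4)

multipliers: 2, -1/2, 1/9

Forward elimination:
R2 <- R2 - (2)*R1:  [  0   9  12 ]
R3 <- R3 - (-1/2)*R1:  [   0    1  3/2 ]
R3 <- R3 - (1/9)*R2:  [   0    0  1/6 ]
Multipliers (in order of application): m_{21} = 2, m_{31} = -1/2, m_{32} = 1/9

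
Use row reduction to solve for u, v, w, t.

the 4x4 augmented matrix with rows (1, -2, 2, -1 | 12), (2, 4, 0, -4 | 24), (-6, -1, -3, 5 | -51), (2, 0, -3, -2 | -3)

(4, 2, 5, -2)

Forward elimination on [A|b]:
R2 <- R2 - (2)*R1:  [  0   8  -4  -2   0 ]
R3 <- R3 - (-6)*R1:  [   0  -13    9   -1   21 ]
R4 <- R4 - (2)*R1:  [   0    4   -7    0  -27 ]
R3 <- R3 - (-13/8)*R2:  [     0      0    5/2  -17/4     21 ]
R4 <- R4 - (1/2)*R2:  [   0    0   -5    1  -27 ]
R4 <- R4 - (-2)*R3:  [     0      0      0  -15/2     15 ]
Row echelon form:
[ 1  -2    2     -1  |  12 ]
[ 0   8   -4     -2  |   0 ]
[ 0   0  5/2  -17/4  |  21 ]
[ 0   0    0  -15/2  |  15 ]
Back-substitution:
t = (15) / (-15/2) = -2
w = (21 - (-17/4)*(-2)) / (5/2) = 5
v = (0 - (-4)*(5) - (-2)*(-2)) / 8 = 2
u = (12 - (-2)*(2) - (2)*(5) - (-1)*(-2)) / 1 = 4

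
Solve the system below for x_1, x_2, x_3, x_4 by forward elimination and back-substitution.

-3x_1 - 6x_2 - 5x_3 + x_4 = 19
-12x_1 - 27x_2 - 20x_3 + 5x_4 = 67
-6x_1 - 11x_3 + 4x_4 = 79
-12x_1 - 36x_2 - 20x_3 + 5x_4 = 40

(-4, 3, -5, 0)

Forward elimination on [A|b]:
R2 <- R2 - (4)*R1:  [  0  -3   0   1  -9 ]
R3 <- R3 - (2)*R1:  [  0  12  -1   2  41 ]
R4 <- R4 - (4)*R1:  [   0  -12    0    1  -36 ]
R3 <- R3 - (-4)*R2:  [  0   0  -1   6   5 ]
R4 <- R4 - (4)*R2:  [  0   0   0  -3   0 ]
Row echelon form:
[ -3  -6  -5   1  |  19 ]
[  0  -3   0   1  |  -9 ]
[  0   0  -1   6  |   5 ]
[  0   0   0  -3  |   0 ]
Back-substitution:
x_4 = (0) / -3 = 0
x_3 = (5 - (6)*(0)) / -1 = -5
x_2 = (-9 - (1)*(0)) / -3 = 3
x_1 = (19 - (-6)*(3) - (-5)*(-5) - (1)*(0)) / -3 = -4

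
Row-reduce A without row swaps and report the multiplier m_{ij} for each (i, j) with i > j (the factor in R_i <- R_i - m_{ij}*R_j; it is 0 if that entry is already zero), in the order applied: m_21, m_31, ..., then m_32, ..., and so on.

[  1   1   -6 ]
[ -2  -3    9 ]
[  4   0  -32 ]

multipliers: -2, 4, 4

Forward elimination:
R2 <- R2 - (-2)*R1:  [  0  -1  -3 ]
R3 <- R3 - (4)*R1:  [  0  -4  -8 ]
R3 <- R3 - (4)*R2:  [ 0  0  4 ]
Multipliers (in order of application): m_{21} = -2, m_{31} = 4, m_{32} = 4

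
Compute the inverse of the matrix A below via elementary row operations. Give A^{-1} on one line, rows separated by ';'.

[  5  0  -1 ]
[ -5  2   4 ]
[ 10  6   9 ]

Gauss-Jordan on [A | I]:
R1 <- (1/5)*R1:  [    1     0  -1/5  |   1/5     0     0 ]
R2 <- R2 - (-5)*R1:  [ 0  2  3  |  1  1  0 ]
R3 <- R3 - (10)*R1:  [  0   6  11  |  -2   0   1 ]
R2 <- (1/2)*R2:  [   0    1  3/2  |  1/2  1/2    0 ]
R3 <- R3 - (6)*R2:  [  0   0   2  |  -5  -3   1 ]
R3 <- (1/2)*R3:  [    0     0     1  |  -5/2  -3/2   1/2 ]
R1 <- R1 - (-1/5)*R3:  [     1      0      0  |  -3/10  -3/10   1/10 ]
R2 <- R2 - (3/2)*R3:  [    0     1     0  |  17/4  11/4  -3/4 ]
Right block of [I | A^{-1}] is the inverse:
[ -3/10  -3/10  1/10 ]
[  17/4   11/4  -3/4 ]
[  -5/2   -3/2   1/2 ]

inverse = [-3/10 -3/10 1/10; 17/4 11/4 -3/4; -5/2 -3/2 1/2]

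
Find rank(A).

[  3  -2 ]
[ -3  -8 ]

Row reduction:
R2 <- R2 - (-1)*R1:  [   0  -10 ]
Row echelon form:
[ 3   -2 ]
[ 0  -10 ]
Nonzero rows / pivot columns: 2

rank(A) = 2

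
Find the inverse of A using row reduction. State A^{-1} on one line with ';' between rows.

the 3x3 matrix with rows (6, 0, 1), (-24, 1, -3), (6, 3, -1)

Gauss-Jordan on [A | I]:
R1 <- (1/6)*R1:  [   1    0  1/6  |  1/6    0    0 ]
R2 <- R2 - (-24)*R1:  [ 0  1  1  |  4  1  0 ]
R3 <- R3 - (6)*R1:  [  0   3  -2  |  -1   0   1 ]
R3 <- R3 - (3)*R2:  [   0    0   -5  |  -13   -3    1 ]
R3 <- (1/-5)*R3:  [    0     0     1  |  13/5   3/5  -1/5 ]
R1 <- R1 - (1/6)*R3:  [     1      0      0  |  -4/15  -1/10   1/30 ]
R2 <- R2 - (1)*R3:  [   0    1    0  |  7/5  2/5  1/5 ]
Right block of [I | A^{-1}] is the inverse:
[ -4/15  -1/10  1/30 ]
[   7/5    2/5   1/5 ]
[  13/5    3/5  -1/5 ]

inverse = [-4/15 -1/10 1/30; 7/5 2/5 1/5; 13/5 3/5 -1/5]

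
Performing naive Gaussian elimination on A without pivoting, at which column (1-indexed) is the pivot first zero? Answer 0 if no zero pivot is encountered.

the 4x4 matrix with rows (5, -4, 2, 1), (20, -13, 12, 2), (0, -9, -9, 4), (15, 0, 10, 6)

Naive forward elimination:
R2 <- R2 - (4)*R1:  [  0   3   4  -2 ]
R4 <- R4 - (3)*R1:  [  0  12   4   3 ]
R3 <- R3 - (-3)*R2:  [  0   0   3  -2 ]
R4 <- R4 - (4)*R2:  [   0    0  -12   11 ]
R4 <- R4 - (-4)*R3:  [ 0  0  0  3 ]
All pivots nonzero; naive elimination completes without hitting a zero pivot.

first zero-pivot column = 0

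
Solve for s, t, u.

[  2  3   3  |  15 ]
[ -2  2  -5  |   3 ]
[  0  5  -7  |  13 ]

Forward elimination on [A|b]:
R2 <- R2 - (-1)*R1:  [  0   5  -2  18 ]
R3 <- R3 - (1)*R2:  [  0   0  -5  -5 ]
Row echelon form:
[ 2  3   3  |  15 ]
[ 0  5  -2  |  18 ]
[ 0  0  -5  |  -5 ]
Back-substitution:
u = (-5) / -5 = 1
t = (18 - (-2)*(1)) / 5 = 4
s = (15 - (3)*(4) - (3)*(1)) / 2 = 0

(0, 4, 1)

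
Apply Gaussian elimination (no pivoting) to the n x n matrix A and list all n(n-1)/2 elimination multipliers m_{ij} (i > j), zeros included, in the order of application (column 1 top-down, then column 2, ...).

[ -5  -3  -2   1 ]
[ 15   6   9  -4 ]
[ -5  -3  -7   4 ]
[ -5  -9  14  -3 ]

multipliers: -3, 1, 1, 0, 2, -2

Forward elimination:
R2 <- R2 - (-3)*R1:  [  0  -3   3  -1 ]
R3 <- R3 - (1)*R1:  [  0   0  -5   3 ]
R4 <- R4 - (1)*R1:  [  0  -6  16  -4 ]
R3: entry in column 2 is already 0 -> m_{32} = 0 (no row operation needed)
R4 <- R4 - (2)*R2:  [  0   0  10  -2 ]
R4 <- R4 - (-2)*R3:  [ 0  0  0  4 ]
Multipliers (in order of application): m_{21} = -3, m_{31} = 1, m_{41} = 1, m_{32} = 0, m_{42} = 2, m_{43} = -2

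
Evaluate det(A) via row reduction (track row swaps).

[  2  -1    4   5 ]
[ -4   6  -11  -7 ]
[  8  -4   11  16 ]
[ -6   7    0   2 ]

det(A) = -80

Forward elimination:
R2 <- R2 - (-2)*R1:  [  0   4  -3   3 ]
R3 <- R3 - (4)*R1:  [  0   0  -5  -4 ]
R4 <- R4 - (-3)*R1:  [  0   4  12  17 ]
R4 <- R4 - (1)*R2:  [  0   0  15  14 ]
R4 <- R4 - (-3)*R3:  [ 0  0  0  2 ]
Upper-triangular form:
[ 2  -1   4   5 ]
[ 0   4  -3   3 ]
[ 0   0  -5  -4 ]
[ 0   0   0   2 ]
det(A) = (-1)^0 * (2) * (4) * (-5) * (2) = -80  (0 row swaps -> sign +1)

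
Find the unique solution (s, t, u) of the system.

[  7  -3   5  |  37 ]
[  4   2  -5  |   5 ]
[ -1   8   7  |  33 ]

Forward elimination on [A|b]:
R2 <- R2 - (4/7)*R1:  [      0    26/7   -55/7  -113/7 ]
R3 <- R3 - (-1/7)*R1:  [     0   53/7   54/7  268/7 ]
R3 <- R3 - (53/26)*R2:  [       0        0   617/26  1851/26 ]
Row echelon form:
[ 7    -3       5  |       37 ]
[ 0  26/7   -55/7  |   -113/7 ]
[ 0     0  617/26  |  1851/26 ]
Back-substitution:
u = (1851/26) / (617/26) = 3
t = (-113/7 - (-55/7)*(3)) / (26/7) = 2
s = (37 - (-3)*(2) - (5)*(3)) / 7 = 4

(4, 2, 3)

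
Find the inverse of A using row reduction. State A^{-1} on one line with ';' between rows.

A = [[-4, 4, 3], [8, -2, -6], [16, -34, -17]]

inverse = [-17/12 -17/60 -3/20; 1/3 1/6 0; -2 -3/5 -1/5]

Gauss-Jordan on [A | I]:
R1 <- (1/-4)*R1:  [    1    -1  -3/4  |  -1/4     0     0 ]
R2 <- R2 - (8)*R1:  [ 0  6  0  |  2  1  0 ]
R3 <- R3 - (16)*R1:  [   0  -18   -5  |    4    0    1 ]
R2 <- (1/6)*R2:  [   0    1    0  |  1/3  1/6    0 ]
R1 <- R1 - (-1)*R2:  [    1     0  -3/4  |  1/12   1/6     0 ]
R3 <- R3 - (-18)*R2:  [  0   0  -5  |  10   3   1 ]
R3 <- (1/-5)*R3:  [    0     0     1  |    -2  -3/5  -1/5 ]
R1 <- R1 - (-3/4)*R3:  [      1       0       0  |  -17/12  -17/60   -3/20 ]
Right block of [I | A^{-1}] is the inverse:
[ -17/12  -17/60  -3/20 ]
[    1/3     1/6      0 ]
[     -2    -3/5   -1/5 ]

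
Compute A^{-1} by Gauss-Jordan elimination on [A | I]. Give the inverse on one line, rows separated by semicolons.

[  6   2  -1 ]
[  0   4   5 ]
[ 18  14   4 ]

Gauss-Jordan on [A | I]:
R1 <- (1/6)*R1:  [    1   1/3  -1/6  |   1/6     0     0 ]
R3 <- R3 - (18)*R1:  [  0   8   7  |  -3   0   1 ]
R2 <- (1/4)*R2:  [   0    1  5/4  |    0  1/4    0 ]
R1 <- R1 - (1/3)*R2:  [     1      0  -7/12  |    1/6  -1/12      0 ]
R3 <- R3 - (8)*R2:  [  0   0  -3  |  -3  -2   1 ]
R3 <- (1/-3)*R3:  [    0     0     1  |     1   2/3  -1/3 ]
R1 <- R1 - (-7/12)*R3:  [     1      0      0  |    3/4  11/36  -7/36 ]
R2 <- R2 - (5/4)*R3:  [     0      1      0  |   -5/4  -7/12   5/12 ]
Right block of [I | A^{-1}] is the inverse:
[  3/4  11/36  -7/36 ]
[ -5/4  -7/12   5/12 ]
[    1    2/3   -1/3 ]

inverse = [3/4 11/36 -7/36; -5/4 -7/12 5/12; 1 2/3 -1/3]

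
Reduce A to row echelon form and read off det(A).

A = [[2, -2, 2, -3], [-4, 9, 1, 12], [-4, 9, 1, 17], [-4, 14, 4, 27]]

det(A) = 100

Forward elimination:
R2 <- R2 - (-2)*R1:  [ 0  5  5  6 ]
R3 <- R3 - (-2)*R1:  [  0   5   5  11 ]
R4 <- R4 - (-2)*R1:  [  0  10   8  21 ]
R3 <- R3 - (1)*R2:  [ 0  0  0  5 ]
R4 <- R4 - (2)*R2:  [  0   0  -2   9 ]
R3 <-> R4   (pivot in column 3 was zero)
[ 2  -2   2  -3 ]
[ 0   5   5   6 ]
[ 0   0  -2   9 ]
[ 0   0   0   5 ]
Upper-triangular form:
[ 2  -2   2  -3 ]
[ 0   5   5   6 ]
[ 0   0  -2   9 ]
[ 0   0   0   5 ]
det(A) = (-1)^1 * (2) * (5) * (-2) * (5) = 100  (1 row swap -> sign -1)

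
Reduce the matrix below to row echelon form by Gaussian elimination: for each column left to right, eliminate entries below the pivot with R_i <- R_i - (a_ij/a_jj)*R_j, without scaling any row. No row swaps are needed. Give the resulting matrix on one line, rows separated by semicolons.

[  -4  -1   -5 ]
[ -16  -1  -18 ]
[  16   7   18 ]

REF = [-4 -1 -5; 0 3 2; 0 0 -4]

Forward elimination:
R2 <- R2 - (4)*R1:  [ 0  3  2 ]
R3 <- R3 - (-4)*R1:  [  0   3  -2 ]
R3 <- R3 - (1)*R2:  [  0   0  -4 ]
Row echelon form:
[ -4  -1  -5 ]
[  0   3   2 ]
[  0   0  -4 ]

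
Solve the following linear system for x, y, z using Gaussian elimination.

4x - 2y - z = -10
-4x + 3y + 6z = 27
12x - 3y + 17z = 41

(-3, -3, 4)

Forward elimination on [A|b]:
R2 <- R2 - (-1)*R1:  [  0   1   5  17 ]
R3 <- R3 - (3)*R1:  [  0   3  20  71 ]
R3 <- R3 - (3)*R2:  [  0   0   5  20 ]
Row echelon form:
[ 4  -2  -1  |  -10 ]
[ 0   1   5  |   17 ]
[ 0   0   5  |   20 ]
Back-substitution:
z = (20) / 5 = 4
y = (17 - (5)*(4)) / 1 = -3
x = (-10 - (-2)*(-3) - (-1)*(4)) / 4 = -3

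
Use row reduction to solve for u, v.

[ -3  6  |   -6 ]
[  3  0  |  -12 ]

Forward elimination on [A|b]:
R2 <- R2 - (-1)*R1:  [   0    6  -18 ]
Row echelon form:
[ -3  6  |   -6 ]
[  0  6  |  -18 ]
Back-substitution:
v = (-18) / 6 = -3
u = (-6 - (6)*(-3)) / -3 = -4

(-4, -3)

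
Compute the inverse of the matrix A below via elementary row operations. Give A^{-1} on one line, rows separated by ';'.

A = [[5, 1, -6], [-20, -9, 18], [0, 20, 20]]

inverse = [-27/5 -7/5 -9/25; 4 1 3/10; -4 -1 -1/4]

Gauss-Jordan on [A | I]:
R1 <- (1/5)*R1:  [    1   1/5  -6/5  |   1/5     0     0 ]
R2 <- R2 - (-20)*R1:  [  0  -5  -6  |   4   1   0 ]
R2 <- (1/-5)*R2:  [    0     1   6/5  |  -4/5  -1/5     0 ]
R1 <- R1 - (1/5)*R2:  [      1       0  -36/25  |    9/25    1/25       0 ]
R3 <- R3 - (20)*R2:  [  0   0  -4  |  16   4   1 ]
R3 <- (1/-4)*R3:  [    0     0     1  |    -4    -1  -1/4 ]
R1 <- R1 - (-36/25)*R3:  [     1      0      0  |  -27/5   -7/5  -9/25 ]
R2 <- R2 - (6/5)*R3:  [    0     1     0  |     4     1  3/10 ]
Right block of [I | A^{-1}] is the inverse:
[ -27/5  -7/5  -9/25 ]
[     4     1   3/10 ]
[    -4    -1   -1/4 ]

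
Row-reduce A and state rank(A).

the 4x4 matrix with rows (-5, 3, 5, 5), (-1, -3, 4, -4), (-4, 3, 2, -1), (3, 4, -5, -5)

Row reduction:
R2 <- R2 - (1/5)*R1:  [     0  -18/5      3     -5 ]
R3 <- R3 - (4/5)*R1:  [   0  3/5   -2   -5 ]
R4 <- R4 - (-3/5)*R1:  [    0  29/5    -2    -2 ]
R3 <- R3 - (-1/6)*R2:  [     0      0   -3/2  -35/6 ]
R4 <- R4 - (-29/18)*R2:  [       0        0     17/6  -181/18 ]
R4 <- R4 - (-17/9)*R3:  [       0        0        0  -569/27 ]
Row echelon form:
[ -5      3     5        5 ]
[  0  -18/5     3       -5 ]
[  0      0  -3/2    -35/6 ]
[  0      0     0  -569/27 ]
Nonzero rows / pivot columns: 4

rank(A) = 4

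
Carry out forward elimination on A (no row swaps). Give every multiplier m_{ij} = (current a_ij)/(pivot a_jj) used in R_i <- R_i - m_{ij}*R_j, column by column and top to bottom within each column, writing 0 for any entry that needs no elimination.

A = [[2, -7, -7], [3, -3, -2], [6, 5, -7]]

multipliers: 3/2, 3, 52/15

Forward elimination:
R2 <- R2 - (3/2)*R1:  [    0  15/2  17/2 ]
R3 <- R3 - (3)*R1:  [  0  26  14 ]
R3 <- R3 - (52/15)*R2:  [       0        0  -232/15 ]
Multipliers (in order of application): m_{21} = 3/2, m_{31} = 3, m_{32} = 52/15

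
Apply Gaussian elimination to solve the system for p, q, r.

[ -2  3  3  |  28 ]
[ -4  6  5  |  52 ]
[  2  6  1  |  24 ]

Forward elimination on [A|b]:
R2 <- R2 - (2)*R1:  [  0   0  -1  -4 ]
R3 <- R3 - (-1)*R1:  [  0   9   4  52 ]
R2 <-> R3   (pivot in column 2 was zero)
[ -2  3   3  28 ]
[  0  9   4  52 ]
[  0  0  -1  -4 ]
Row echelon form:
[ -2  3   3  |  28 ]
[  0  9   4  |  52 ]
[  0  0  -1  |  -4 ]
Back-substitution:
r = (-4) / -1 = 4
q = (52 - (4)*(4)) / 9 = 4
p = (28 - (3)*(4) - (3)*(4)) / -2 = -2

(-2, 4, 4)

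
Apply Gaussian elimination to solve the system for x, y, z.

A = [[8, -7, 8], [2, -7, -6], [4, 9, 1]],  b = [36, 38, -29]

Forward elimination on [A|b]:
R2 <- R2 - (1/4)*R1:  [     0  -21/4     -8     29 ]
R3 <- R3 - (1/2)*R1:  [    0  25/2    -3   -47 ]
R3 <- R3 - (-50/21)*R2:  [       0        0  -463/21   463/21 ]
Row echelon form:
[ 8     -7        8  |      36 ]
[ 0  -21/4       -8  |      29 ]
[ 0      0  -463/21  |  463/21 ]
Back-substitution:
z = (463/21) / (-463/21) = -1
y = (29 - (-8)*(-1)) / (-21/4) = -4
x = (36 - (-7)*(-4) - (8)*(-1)) / 8 = 2

(2, -4, -1)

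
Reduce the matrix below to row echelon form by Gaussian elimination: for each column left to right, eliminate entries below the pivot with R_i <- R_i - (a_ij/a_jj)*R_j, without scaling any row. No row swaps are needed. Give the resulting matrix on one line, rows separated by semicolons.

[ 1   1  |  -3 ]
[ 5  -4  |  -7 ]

REF = [1 1 -3; 0 -9 8]

Forward elimination:
R2 <- R2 - (5)*R1:  [  0  -9   8 ]
Row echelon form:
[ 1   1  |  -3 ]
[ 0  -9  |   8 ]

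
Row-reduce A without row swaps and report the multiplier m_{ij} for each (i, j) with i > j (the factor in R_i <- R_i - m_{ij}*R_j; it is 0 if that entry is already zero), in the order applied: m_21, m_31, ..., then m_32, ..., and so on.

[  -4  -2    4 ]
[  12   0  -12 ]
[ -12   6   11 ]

multipliers: -3, 3, -2

Forward elimination:
R2 <- R2 - (-3)*R1:  [  0  -6   0 ]
R3 <- R3 - (3)*R1:  [  0  12  -1 ]
R3 <- R3 - (-2)*R2:  [  0   0  -1 ]
Multipliers (in order of application): m_{21} = -3, m_{31} = 3, m_{32} = -2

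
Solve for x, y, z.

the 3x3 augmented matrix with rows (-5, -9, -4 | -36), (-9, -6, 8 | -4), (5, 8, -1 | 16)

Forward elimination on [A|b]:
R2 <- R2 - (9/5)*R1:  [     0   51/5   76/5  304/5 ]
R3 <- R3 - (-1)*R1:  [   0   -1   -5  -20 ]
R3 <- R3 - (-5/51)*R2:  [       0        0  -179/51  -716/51 ]
Row echelon form:
[ -5    -9       -4  |      -36 ]
[  0  51/5     76/5  |    304/5 ]
[  0     0  -179/51  |  -716/51 ]
Back-substitution:
z = (-716/51) / (-179/51) = 4
y = (304/5 - (76/5)*(4)) / (51/5) = 0
x = (-36 - (-9)*(0) - (-4)*(4)) / -5 = 4

(4, 0, 4)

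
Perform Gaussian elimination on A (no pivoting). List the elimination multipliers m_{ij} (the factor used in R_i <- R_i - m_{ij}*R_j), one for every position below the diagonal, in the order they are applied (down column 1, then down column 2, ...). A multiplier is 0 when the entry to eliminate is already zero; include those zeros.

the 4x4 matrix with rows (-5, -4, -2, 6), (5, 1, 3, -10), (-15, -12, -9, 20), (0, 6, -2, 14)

multipliers: -1, 3, 0, 0, -2, 0

Forward elimination:
R2 <- R2 - (-1)*R1:  [  0  -3   1  -4 ]
R3 <- R3 - (3)*R1:  [  0   0  -3   2 ]
R4: entry in column 1 is already 0 -> m_{41} = 0 (no row operation needed)
R3: entry in column 2 is already 0 -> m_{32} = 0 (no row operation needed)
R4 <- R4 - (-2)*R2:  [ 0  0  0  6 ]
R4: entry in column 3 is already 0 -> m_{43} = 0 (no row operation needed)
Multipliers (in order of application): m_{21} = -1, m_{31} = 3, m_{41} = 0, m_{32} = 0, m_{42} = -2, m_{43} = 0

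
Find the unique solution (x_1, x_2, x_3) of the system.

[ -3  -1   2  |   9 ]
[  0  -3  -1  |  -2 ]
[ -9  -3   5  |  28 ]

Forward elimination on [A|b]:
R3 <- R3 - (3)*R1:  [  0   0  -1   1 ]
Row echelon form:
[ -3  -1   2  |   9 ]
[  0  -3  -1  |  -2 ]
[  0   0  -1  |   1 ]
Back-substitution:
x_3 = (1) / -1 = -1
x_2 = (-2 - (-1)*(-1)) / -3 = 1
x_1 = (9 - (-1)*(1) - (2)*(-1)) / -3 = -4

(-4, 1, -1)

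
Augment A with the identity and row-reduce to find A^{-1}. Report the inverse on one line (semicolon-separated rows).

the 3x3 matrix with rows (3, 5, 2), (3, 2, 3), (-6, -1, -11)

inverse = [-19/36 53/36 11/36; 5/12 -7/12 -1/12; 1/4 -3/4 -1/4]

Gauss-Jordan on [A | I]:
R1 <- (1/3)*R1:  [   1  5/3  2/3  |  1/3    0    0 ]
R2 <- R2 - (3)*R1:  [  0  -3   1  |  -1   1   0 ]
R3 <- R3 - (-6)*R1:  [  0   9  -7  |   2   0   1 ]
R2 <- (1/-3)*R2:  [    0     1  -1/3  |   1/3  -1/3     0 ]
R1 <- R1 - (5/3)*R2:  [    1     0  11/9  |  -2/9   5/9     0 ]
R3 <- R3 - (9)*R2:  [  0   0  -4  |  -1   3   1 ]
R3 <- (1/-4)*R3:  [    0     0     1  |   1/4  -3/4  -1/4 ]
R1 <- R1 - (11/9)*R3:  [      1       0       0  |  -19/36   53/36   11/36 ]
R2 <- R2 - (-1/3)*R3:  [     0      1      0  |   5/12  -7/12  -1/12 ]
Right block of [I | A^{-1}] is the inverse:
[ -19/36  53/36  11/36 ]
[   5/12  -7/12  -1/12 ]
[    1/4   -3/4   -1/4 ]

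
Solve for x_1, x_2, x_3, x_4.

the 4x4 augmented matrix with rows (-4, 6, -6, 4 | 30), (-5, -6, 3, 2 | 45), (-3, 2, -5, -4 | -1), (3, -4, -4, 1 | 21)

(-4, -4, -3, 5)

Forward elimination on [A|b]:
R2 <- R2 - (5/4)*R1:  [     0  -27/2   21/2     -3   15/2 ]
R3 <- R3 - (3/4)*R1:  [     0   -5/2   -1/2     -7  -47/2 ]
R4 <- R4 - (-3/4)*R1:  [     0    1/2  -17/2      4   87/2 ]
R3 <- R3 - (5/27)*R2:  [      0       0   -22/9   -58/9  -224/9 ]
R4 <- R4 - (-1/27)*R2:  [     0      0  -73/9   35/9  394/9 ]
R4 <- R4 - (73/22)*R3:  [       0        0        0   278/11  1390/11 ]
Row echelon form:
[ -4      6     -6       4  |       30 ]
[  0  -27/2   21/2      -3  |     15/2 ]
[  0      0  -22/9   -58/9  |   -224/9 ]
[  0      0      0  278/11  |  1390/11 ]
Back-substitution:
x_4 = (1390/11) / (278/11) = 5
x_3 = (-224/9 - (-58/9)*(5)) / (-22/9) = -3
x_2 = (15/2 - (21/2)*(-3) - (-3)*(5)) / (-27/2) = -4
x_1 = (30 - (6)*(-4) - (-6)*(-3) - (4)*(5)) / -4 = -4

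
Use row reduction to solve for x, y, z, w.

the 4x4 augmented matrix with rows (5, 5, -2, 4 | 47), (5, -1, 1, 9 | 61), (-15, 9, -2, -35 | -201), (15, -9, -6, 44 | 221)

Forward elimination on [A|b]:
R2 <- R2 - (1)*R1:  [  0  -6   3   5  14 ]
R3 <- R3 - (-3)*R1:  [   0   24   -8  -23  -60 ]
R4 <- R4 - (3)*R1:  [   0  -24    0   32   80 ]
R3 <- R3 - (-4)*R2:  [  0   0   4  -3  -4 ]
R4 <- R4 - (4)*R2:  [   0    0  -12   12   24 ]
R4 <- R4 - (-3)*R3:  [  0   0   0   3  12 ]
Row echelon form:
[ 5   5  -2   4  |  47 ]
[ 0  -6   3   5  |  14 ]
[ 0   0   4  -3  |  -4 ]
[ 0   0   0   3  |  12 ]
Back-substitution:
w = (12) / 3 = 4
z = (-4 - (-3)*(4)) / 4 = 2
y = (14 - (3)*(2) - (5)*(4)) / -6 = 2
x = (47 - (5)*(2) - (-2)*(2) - (4)*(4)) / 5 = 5

(5, 2, 2, 4)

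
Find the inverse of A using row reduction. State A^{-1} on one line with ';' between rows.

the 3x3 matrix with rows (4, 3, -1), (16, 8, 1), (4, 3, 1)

inverse = [-5/32 3/16 -11/32; 3/8 -1/4 5/8; -1/2 0 1/2]

Gauss-Jordan on [A | I]:
R1 <- (1/4)*R1:  [    1   3/4  -1/4  |   1/4     0     0 ]
R2 <- R2 - (16)*R1:  [  0  -4   5  |  -4   1   0 ]
R3 <- R3 - (4)*R1:  [  0   0   2  |  -1   0   1 ]
R2 <- (1/-4)*R2:  [    0     1  -5/4  |     1  -1/4     0 ]
R1 <- R1 - (3/4)*R2:  [     1      0  11/16  |   -1/2   3/16      0 ]
R3 <- (1/2)*R3:  [    0     0     1  |  -1/2     0   1/2 ]
R1 <- R1 - (11/16)*R3:  [      1       0       0  |   -5/32    3/16  -11/32 ]
R2 <- R2 - (-5/4)*R3:  [    0     1     0  |   3/8  -1/4   5/8 ]
Right block of [I | A^{-1}] is the inverse:
[ -5/32  3/16  -11/32 ]
[   3/8  -1/4     5/8 ]
[  -1/2     0     1/2 ]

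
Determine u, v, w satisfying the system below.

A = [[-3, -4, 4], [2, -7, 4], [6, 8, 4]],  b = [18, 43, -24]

Forward elimination on [A|b]:
R2 <- R2 - (-2/3)*R1:  [     0  -29/3   20/3     55 ]
R3 <- R3 - (-2)*R1:  [  0   0  12  12 ]
Row echelon form:
[ -3     -4     4  |  18 ]
[  0  -29/3  20/3  |  55 ]
[  0      0    12  |  12 ]
Back-substitution:
w = (12) / 12 = 1
v = (55 - (20/3)*(1)) / (-29/3) = -5
u = (18 - (-4)*(-5) - (4)*(1)) / -3 = 2

(2, -5, 1)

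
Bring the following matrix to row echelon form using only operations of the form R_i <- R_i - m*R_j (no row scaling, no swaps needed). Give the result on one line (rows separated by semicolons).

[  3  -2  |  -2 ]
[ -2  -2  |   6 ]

REF = [3 -2 -2; 0 -10/3 14/3]

Forward elimination:
R2 <- R2 - (-2/3)*R1:  [     0  -10/3   14/3 ]
Row echelon form:
[ 3     -2  |    -2 ]
[ 0  -10/3  |  14/3 ]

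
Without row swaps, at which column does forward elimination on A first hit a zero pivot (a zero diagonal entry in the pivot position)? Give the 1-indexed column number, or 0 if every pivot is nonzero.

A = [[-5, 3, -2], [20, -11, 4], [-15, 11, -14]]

Naive forward elimination:
R2 <- R2 - (-4)*R1:  [  0   1  -4 ]
R3 <- R3 - (3)*R1:  [  0   2  -8 ]
R3 <- R3 - (2)*R2:  [ 0  0  0 ]
Matrix at this point:
[ -5  3  -2 ]
[  0  1  -4 ]
[  0  0   0 ]
Pivot entry (3,3) in the last row is zero and there are no rows below to swap with -> zero pivot in column 3 (A is singular).

first zero-pivot column = 3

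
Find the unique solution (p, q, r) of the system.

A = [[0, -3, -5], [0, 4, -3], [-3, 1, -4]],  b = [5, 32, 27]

(-2, 5, -4)

Forward elimination on [A|b]:
R1 <-> R3   (pivot in column 1 was zero)
[ -3   1  -4  27 ]
[  0   4  -3  32 ]
[  0  -3  -5   5 ]
R3 <- R3 - (-3/4)*R2:  [     0      0  -29/4     29 ]
Row echelon form:
[ -3  1     -4  |  27 ]
[  0  4     -3  |  32 ]
[  0  0  -29/4  |  29 ]
Back-substitution:
r = (29) / (-29/4) = -4
q = (32 - (-3)*(-4)) / 4 = 5
p = (27 - (1)*(5) - (-4)*(-4)) / -3 = -2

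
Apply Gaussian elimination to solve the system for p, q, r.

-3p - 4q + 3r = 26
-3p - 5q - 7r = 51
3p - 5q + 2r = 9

Forward elimination on [A|b]:
R2 <- R2 - (1)*R1:  [   0   -1  -10   25 ]
R3 <- R3 - (-1)*R1:  [  0  -9   5  35 ]
R3 <- R3 - (9)*R2:  [    0     0    95  -190 ]
Row echelon form:
[ -3  -4    3  |    26 ]
[  0  -1  -10  |    25 ]
[  0   0   95  |  -190 ]
Back-substitution:
r = (-190) / 95 = -2
q = (25 - (-10)*(-2)) / -1 = -5
p = (26 - (-4)*(-5) - (3)*(-2)) / -3 = -4

(-4, -5, -2)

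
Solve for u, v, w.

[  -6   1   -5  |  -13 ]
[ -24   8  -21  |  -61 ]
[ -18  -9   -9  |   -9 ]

(1, -2, 1)

Forward elimination on [A|b]:
R2 <- R2 - (4)*R1:  [  0   4  -1  -9 ]
R3 <- R3 - (3)*R1:  [   0  -12    6   30 ]
R3 <- R3 - (-3)*R2:  [ 0  0  3  3 ]
Row echelon form:
[ -6  1  -5  |  -13 ]
[  0  4  -1  |   -9 ]
[  0  0   3  |    3 ]
Back-substitution:
w = (3) / 3 = 1
v = (-9 - (-1)*(1)) / 4 = -2
u = (-13 - (1)*(-2) - (-5)*(1)) / -6 = 1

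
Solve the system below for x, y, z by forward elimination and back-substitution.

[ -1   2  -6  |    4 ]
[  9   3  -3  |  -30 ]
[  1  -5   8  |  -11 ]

Forward elimination on [A|b]:
R2 <- R2 - (-9)*R1:  [   0   21  -57    6 ]
R3 <- R3 - (-1)*R1:  [  0  -3   2  -7 ]
R3 <- R3 - (-1/7)*R2:  [     0      0  -43/7  -43/7 ]
Row echelon form:
[ -1   2     -6  |      4 ]
[  0  21    -57  |      6 ]
[  0   0  -43/7  |  -43/7 ]
Back-substitution:
z = (-43/7) / (-43/7) = 1
y = (6 - (-57)*(1)) / 21 = 3
x = (4 - (2)*(3) - (-6)*(1)) / -1 = -4

(-4, 3, 1)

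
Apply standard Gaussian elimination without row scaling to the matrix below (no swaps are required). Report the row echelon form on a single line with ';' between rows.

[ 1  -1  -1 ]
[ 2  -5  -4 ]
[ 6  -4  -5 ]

REF = [1 -1 -1; 0 -3 -2; 0 0 -1/3]

Forward elimination:
R2 <- R2 - (2)*R1:  [  0  -3  -2 ]
R3 <- R3 - (6)*R1:  [ 0  2  1 ]
R3 <- R3 - (-2/3)*R2:  [    0     0  -1/3 ]
Row echelon form:
[ 1  -1    -1 ]
[ 0  -3    -2 ]
[ 0   0  -1/3 ]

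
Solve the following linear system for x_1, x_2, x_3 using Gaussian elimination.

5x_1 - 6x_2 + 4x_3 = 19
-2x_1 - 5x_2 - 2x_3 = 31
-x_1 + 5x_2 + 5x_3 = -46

(1, -5, -4)

Forward elimination on [A|b]:
R2 <- R2 - (-2/5)*R1:  [     0  -37/5   -2/5  193/5 ]
R3 <- R3 - (-1/5)*R1:  [      0    19/5    29/5  -211/5 ]
R3 <- R3 - (-19/37)*R2:  [       0        0   207/37  -828/37 ]
Row echelon form:
[ 5     -6       4  |       19 ]
[ 0  -37/5    -2/5  |    193/5 ]
[ 0      0  207/37  |  -828/37 ]
Back-substitution:
x_3 = (-828/37) / (207/37) = -4
x_2 = (193/5 - (-2/5)*(-4)) / (-37/5) = -5
x_1 = (19 - (-6)*(-5) - (4)*(-4)) / 5 = 1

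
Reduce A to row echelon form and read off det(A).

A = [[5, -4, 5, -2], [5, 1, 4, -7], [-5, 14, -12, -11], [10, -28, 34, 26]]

Forward elimination:
R2 <- R2 - (1)*R1:  [  0   5  -1  -5 ]
R3 <- R3 - (-1)*R1:  [   0   10   -7  -13 ]
R4 <- R4 - (2)*R1:  [   0  -20   24   30 ]
R3 <- R3 - (2)*R2:  [  0   0  -5  -3 ]
R4 <- R4 - (-4)*R2:  [  0   0  20  10 ]
R4 <- R4 - (-4)*R3:  [  0   0   0  -2 ]
Upper-triangular form:
[ 5  -4   5  -2 ]
[ 0   5  -1  -5 ]
[ 0   0  -5  -3 ]
[ 0   0   0  -2 ]
det(A) = (-1)^0 * (5) * (5) * (-5) * (-2) = 250  (0 row swaps -> sign +1)

det(A) = 250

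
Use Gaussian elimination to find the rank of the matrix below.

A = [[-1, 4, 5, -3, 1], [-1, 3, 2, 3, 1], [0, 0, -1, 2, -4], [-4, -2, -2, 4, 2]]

Row reduction:
R2 <- R2 - (1)*R1:  [  0  -1  -3   6   0 ]
R4 <- R4 - (4)*R1:  [   0  -18  -22   16   -2 ]
R4 <- R4 - (18)*R2:  [   0    0   32  -92   -2 ]
R4 <- R4 - (-32)*R3:  [    0     0     0   -28  -130 ]
Row echelon form:
[ -1   4   5   -3     1 ]
[  0  -1  -3    6     0 ]
[  0   0  -1    2    -4 ]
[  0   0   0  -28  -130 ]
Nonzero rows / pivot columns: 4

rank(A) = 4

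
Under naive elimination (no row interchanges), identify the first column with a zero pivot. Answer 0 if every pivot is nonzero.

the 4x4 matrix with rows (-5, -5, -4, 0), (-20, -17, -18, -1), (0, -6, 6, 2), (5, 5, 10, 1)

first zero-pivot column = 0

Naive forward elimination:
R2 <- R2 - (4)*R1:  [  0   3  -2  -1 ]
R4 <- R4 - (-1)*R1:  [ 0  0  6  1 ]
R3 <- R3 - (-2)*R2:  [ 0  0  2  0 ]
R4 <- R4 - (3)*R3:  [ 0  0  0  1 ]
All pivots nonzero; naive elimination completes without hitting a zero pivot.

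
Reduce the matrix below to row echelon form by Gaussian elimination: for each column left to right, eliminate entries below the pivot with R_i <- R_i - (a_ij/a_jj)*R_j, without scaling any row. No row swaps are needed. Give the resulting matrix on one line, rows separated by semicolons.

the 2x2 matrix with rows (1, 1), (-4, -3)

Forward elimination:
R2 <- R2 - (-4)*R1:  [ 0  1 ]
Row echelon form:
[ 1  1 ]
[ 0  1 ]

REF = [1 1; 0 1]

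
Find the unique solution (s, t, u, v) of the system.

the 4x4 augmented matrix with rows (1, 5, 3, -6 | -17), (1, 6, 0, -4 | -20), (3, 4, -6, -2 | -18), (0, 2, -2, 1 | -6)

(-2, -3, 0, 0)

Forward elimination on [A|b]:
R2 <- R2 - (1)*R1:  [  0   1  -3   2  -3 ]
R3 <- R3 - (3)*R1:  [   0  -11  -15   16   33 ]
R3 <- R3 - (-11)*R2:  [   0    0  -48   38    0 ]
R4 <- R4 - (2)*R2:  [  0   0   4  -3   0 ]
R4 <- R4 - (-1/12)*R3:  [   0    0    0  1/6    0 ]
Row echelon form:
[ 1  5    3   -6  |  -17 ]
[ 0  1   -3    2  |   -3 ]
[ 0  0  -48   38  |    0 ]
[ 0  0    0  1/6  |    0 ]
Back-substitution:
v = (0) / (1/6) = 0
u = (0 - (38)*(0)) / -48 = 0
t = (-3 - (-3)*(0) - (2)*(0)) / 1 = -3
s = (-17 - (5)*(-3) - (3)*(0) - (-6)*(0)) / 1 = -2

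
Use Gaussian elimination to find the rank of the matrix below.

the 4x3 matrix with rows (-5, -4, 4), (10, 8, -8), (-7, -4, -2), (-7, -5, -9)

Row reduction:
R2 <- R2 - (-2)*R1:  [ 0  0  0 ]
R3 <- R3 - (7/5)*R1:  [     0    8/5  -38/5 ]
R4 <- R4 - (7/5)*R1:  [     0    3/5  -73/5 ]
R2 <-> R3   (pivot in column 2 was zero)
[ -5   -4      4 ]
[  0  8/5  -38/5 ]
[  0    0      0 ]
[  0  3/5  -73/5 ]
R4 <- R4 - (3/8)*R2:  [     0      0  -47/4 ]
R3 <-> R4   (pivot in column 3 was zero)
[ -5   -4      4 ]
[  0  8/5  -38/5 ]
[  0    0  -47/4 ]
[  0    0      0 ]
Row echelon form:
[ -5   -4      4 ]
[  0  8/5  -38/5 ]
[  0    0  -47/4 ]
[  0    0      0 ]
Nonzero rows / pivot columns: 3

rank(A) = 3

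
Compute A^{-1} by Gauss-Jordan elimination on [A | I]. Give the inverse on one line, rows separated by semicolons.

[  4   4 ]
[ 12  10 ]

Gauss-Jordan on [A | I]:
R1 <- (1/4)*R1:  [   1    1  |  1/4    0 ]
R2 <- R2 - (12)*R1:  [  0  -2  |  -3   1 ]
R2 <- (1/-2)*R2:  [    0     1  |   3/2  -1/2 ]
R1 <- R1 - (1)*R2:  [    1     0  |  -5/4   1/2 ]
Right block of [I | A^{-1}] is the inverse:
[ -5/4   1/2 ]
[  3/2  -1/2 ]

inverse = [-5/4 1/2; 3/2 -1/2]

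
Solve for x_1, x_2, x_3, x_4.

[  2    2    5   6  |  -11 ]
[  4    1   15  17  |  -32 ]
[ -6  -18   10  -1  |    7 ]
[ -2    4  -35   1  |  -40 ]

Forward elimination on [A|b]:
R2 <- R2 - (2)*R1:  [   0   -3    5    5  -10 ]
R3 <- R3 - (-3)*R1:  [   0  -12   25   17  -26 ]
R4 <- R4 - (-1)*R1:  [   0    6  -30    7  -51 ]
R3 <- R3 - (4)*R2:  [  0   0   5  -3  14 ]
R4 <- R4 - (-2)*R2:  [   0    0  -20   17  -71 ]
R4 <- R4 - (-4)*R3:  [   0    0    0    5  -15 ]
Row echelon form:
[ 2   2  5   6  |  -11 ]
[ 0  -3  5   5  |  -10 ]
[ 0   0  5  -3  |   14 ]
[ 0   0  0   5  |  -15 ]
Back-substitution:
x_4 = (-15) / 5 = -3
x_3 = (14 - (-3)*(-3)) / 5 = 1
x_2 = (-10 - (5)*(1) - (5)*(-3)) / -3 = 0
x_1 = (-11 - (2)*(0) - (5)*(1) - (6)*(-3)) / 2 = 1

(1, 0, 1, -3)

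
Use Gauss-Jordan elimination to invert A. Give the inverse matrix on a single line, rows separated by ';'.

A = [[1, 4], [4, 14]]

Gauss-Jordan on [A | I]:
R2 <- R2 - (4)*R1:  [  0  -2  |  -4   1 ]
R2 <- (1/-2)*R2:  [    0     1  |     2  -1/2 ]
R1 <- R1 - (4)*R2:  [  1   0  |  -7   2 ]
Right block of [I | A^{-1}] is the inverse:
[ -7     2 ]
[  2  -1/2 ]

inverse = [-7 2; 2 -1/2]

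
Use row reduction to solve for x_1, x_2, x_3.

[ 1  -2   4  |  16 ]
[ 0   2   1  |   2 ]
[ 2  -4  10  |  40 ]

(-2, -1, 4)

Forward elimination on [A|b]:
R3 <- R3 - (2)*R1:  [ 0  0  2  8 ]
Row echelon form:
[ 1  -2  4  |  16 ]
[ 0   2  1  |   2 ]
[ 0   0  2  |   8 ]
Back-substitution:
x_3 = (8) / 2 = 4
x_2 = (2 - (1)*(4)) / 2 = -1
x_1 = (16 - (-2)*(-1) - (4)*(4)) / 1 = -2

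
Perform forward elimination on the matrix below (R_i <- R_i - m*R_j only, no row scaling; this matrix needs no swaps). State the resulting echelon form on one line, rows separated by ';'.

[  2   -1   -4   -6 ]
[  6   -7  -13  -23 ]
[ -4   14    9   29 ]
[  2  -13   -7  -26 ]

REF = [2 -1 -4 -6; 0 -4 -1 -5; 0 0 -2 2; 0 0 0 -5]

Forward elimination:
R2 <- R2 - (3)*R1:  [  0  -4  -1  -5 ]
R3 <- R3 - (-2)*R1:  [  0  12   1  17 ]
R4 <- R4 - (1)*R1:  [   0  -12   -3  -20 ]
R3 <- R3 - (-3)*R2:  [  0   0  -2   2 ]
R4 <- R4 - (3)*R2:  [  0   0   0  -5 ]
Row echelon form:
[ 2  -1  -4  -6 ]
[ 0  -4  -1  -5 ]
[ 0   0  -2   2 ]
[ 0   0   0  -5 ]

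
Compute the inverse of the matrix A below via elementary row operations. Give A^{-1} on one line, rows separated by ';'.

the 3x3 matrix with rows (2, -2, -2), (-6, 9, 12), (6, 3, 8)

inverse = [-3/2 -5/12 1/4; -5 -7/6 1/2; 3 3/4 -1/4]

Gauss-Jordan on [A | I]:
R1 <- (1/2)*R1:  [   1   -1   -1  |  1/2    0    0 ]
R2 <- R2 - (-6)*R1:  [ 0  3  6  |  3  1  0 ]
R3 <- R3 - (6)*R1:  [  0   9  14  |  -3   0   1 ]
R2 <- (1/3)*R2:  [   0    1    2  |    1  1/3    0 ]
R1 <- R1 - (-1)*R2:  [   1    0    1  |  3/2  1/3    0 ]
R3 <- R3 - (9)*R2:  [   0    0   -4  |  -12   -3    1 ]
R3 <- (1/-4)*R3:  [    0     0     1  |     3   3/4  -1/4 ]
R1 <- R1 - (1)*R3:  [     1      0      0  |   -3/2  -5/12    1/4 ]
R2 <- R2 - (2)*R3:  [    0     1     0  |    -5  -7/6   1/2 ]
Right block of [I | A^{-1}] is the inverse:
[ -3/2  -5/12   1/4 ]
[   -5   -7/6   1/2 ]
[    3    3/4  -1/4 ]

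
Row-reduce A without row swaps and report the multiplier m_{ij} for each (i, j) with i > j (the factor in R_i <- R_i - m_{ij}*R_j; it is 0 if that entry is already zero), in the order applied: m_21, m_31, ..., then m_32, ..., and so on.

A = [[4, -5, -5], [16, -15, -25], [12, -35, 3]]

multipliers: 4, 3, -4

Forward elimination:
R2 <- R2 - (4)*R1:  [  0   5  -5 ]
R3 <- R3 - (3)*R1:  [   0  -20   18 ]
R3 <- R3 - (-4)*R2:  [  0   0  -2 ]
Multipliers (in order of application): m_{21} = 4, m_{31} = 3, m_{32} = -4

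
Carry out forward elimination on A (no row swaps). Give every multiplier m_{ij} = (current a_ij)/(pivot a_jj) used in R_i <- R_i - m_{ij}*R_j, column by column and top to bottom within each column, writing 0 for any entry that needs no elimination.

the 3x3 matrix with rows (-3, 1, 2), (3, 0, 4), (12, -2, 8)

Forward elimination:
R2 <- R2 - (-1)*R1:  [ 0  1  6 ]
R3 <- R3 - (-4)*R1:  [  0   2  16 ]
R3 <- R3 - (2)*R2:  [ 0  0  4 ]
Multipliers (in order of application): m_{21} = -1, m_{31} = -4, m_{32} = 2

multipliers: -1, -4, 2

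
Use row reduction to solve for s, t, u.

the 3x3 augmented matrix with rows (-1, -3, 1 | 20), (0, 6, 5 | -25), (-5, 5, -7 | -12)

(-4, -5, 1)

Forward elimination on [A|b]:
R3 <- R3 - (5)*R1:  [    0    20   -12  -112 ]
R3 <- R3 - (10/3)*R2:  [     0      0  -86/3  -86/3 ]
Row echelon form:
[ -1  -3      1  |     20 ]
[  0   6      5  |    -25 ]
[  0   0  -86/3  |  -86/3 ]
Back-substitution:
u = (-86/3) / (-86/3) = 1
t = (-25 - (5)*(1)) / 6 = -5
s = (20 - (-3)*(-5) - (1)*(1)) / -1 = -4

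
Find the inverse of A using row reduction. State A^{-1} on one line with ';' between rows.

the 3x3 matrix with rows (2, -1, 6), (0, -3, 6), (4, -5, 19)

inverse = [9/2 11/6 -2; -4 -7/3 2; -2 -1 1]

Gauss-Jordan on [A | I]:
R1 <- (1/2)*R1:  [    1  -1/2     3  |   1/2     0     0 ]
R3 <- R3 - (4)*R1:  [  0  -3   7  |  -2   0   1 ]
R2 <- (1/-3)*R2:  [    0     1    -2  |     0  -1/3     0 ]
R1 <- R1 - (-1/2)*R2:  [    1     0     2  |   1/2  -1/6     0 ]
R3 <- R3 - (-3)*R2:  [  0   0   1  |  -2  -1   1 ]
R1 <- R1 - (2)*R3:  [    1     0     0  |   9/2  11/6    -2 ]
R2 <- R2 - (-2)*R3:  [    0     1     0  |    -4  -7/3     2 ]
Right block of [I | A^{-1}] is the inverse:
[ 9/2  11/6  -2 ]
[  -4  -7/3   2 ]
[  -2    -1   1 ]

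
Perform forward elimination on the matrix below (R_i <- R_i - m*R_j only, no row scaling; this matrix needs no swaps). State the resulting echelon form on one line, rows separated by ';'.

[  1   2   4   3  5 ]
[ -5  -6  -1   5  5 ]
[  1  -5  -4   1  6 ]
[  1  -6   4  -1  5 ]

Forward elimination:
R2 <- R2 - (-5)*R1:  [  0   4  19  20  30 ]
R3 <- R3 - (1)*R1:  [  0  -7  -8  -2   1 ]
R4 <- R4 - (1)*R1:  [  0  -8   0  -4   0 ]
R3 <- R3 - (-7/4)*R2:  [     0      0  101/4     33  107/2 ]
R4 <- R4 - (-2)*R2:  [  0   0  38  36  60 ]
R4 <- R4 - (152/101)*R3:  [         0          0          0  -1380/101  -2072/101 ]
Row echelon form:
[ 1  2      4          3          5 ]
[ 0  4     19         20         30 ]
[ 0  0  101/4         33      107/2 ]
[ 0  0      0  -1380/101  -2072/101 ]

REF = [1 2 4 3 5; 0 4 19 20 30; 0 0 101/4 33 107/2; 0 0 0 -1380/101 -2072/101]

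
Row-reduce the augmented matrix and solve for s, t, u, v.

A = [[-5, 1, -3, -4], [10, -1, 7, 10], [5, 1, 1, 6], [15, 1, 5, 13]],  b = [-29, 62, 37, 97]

Forward elimination on [A|b]:
R2 <- R2 - (-2)*R1:  [ 0  1  1  2  4 ]
R3 <- R3 - (-1)*R1:  [  0   2  -2   2   8 ]
R4 <- R4 - (-3)*R1:  [  0   4  -4   1  10 ]
R3 <- R3 - (2)*R2:  [  0   0  -4  -2   0 ]
R4 <- R4 - (4)*R2:  [  0   0  -8  -7  -6 ]
R4 <- R4 - (2)*R3:  [  0   0   0  -3  -6 ]
Row echelon form:
[ -5  1  -3  -4  |  -29 ]
[  0  1   1   2  |    4 ]
[  0  0  -4  -2  |    0 ]
[  0  0   0  -3  |   -6 ]
Back-substitution:
v = (-6) / -3 = 2
u = (0 - (-2)*(2)) / -4 = -1
t = (4 - (1)*(-1) - (2)*(2)) / 1 = 1
s = (-29 - (1)*(1) - (-3)*(-1) - (-4)*(2)) / -5 = 5

(5, 1, -1, 2)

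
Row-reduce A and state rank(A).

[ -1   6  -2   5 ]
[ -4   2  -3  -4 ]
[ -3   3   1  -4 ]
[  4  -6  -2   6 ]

Row reduction:
R2 <- R2 - (4)*R1:  [   0  -22    5  -24 ]
R3 <- R3 - (3)*R1:  [   0  -15    7  -19 ]
R4 <- R4 - (-4)*R1:  [   0   18  -10   26 ]
R3 <- R3 - (15/22)*R2:  [      0       0   79/22  -29/11 ]
R4 <- R4 - (-9/11)*R2:  [      0       0  -65/11   70/11 ]
R4 <- R4 - (-130/79)*R3:  [      0       0       0  160/79 ]
Row echelon form:
[ -1    6     -2       5 ]
[  0  -22      5     -24 ]
[  0    0  79/22  -29/11 ]
[  0    0      0  160/79 ]
Nonzero rows / pivot columns: 4

rank(A) = 4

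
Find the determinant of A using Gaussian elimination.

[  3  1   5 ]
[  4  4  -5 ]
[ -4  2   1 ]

Forward elimination:
R2 <- R2 - (4/3)*R1:  [     0    8/3  -35/3 ]
R3 <- R3 - (-4/3)*R1:  [    0  10/3  23/3 ]
R3 <- R3 - (5/4)*R2:  [    0     0  89/4 ]
Upper-triangular form:
[ 3    1      5 ]
[ 0  8/3  -35/3 ]
[ 0    0   89/4 ]
det(A) = (-1)^0 * (3) * (8/3) * (89/4) = 178  (0 row swaps -> sign +1)

det(A) = 178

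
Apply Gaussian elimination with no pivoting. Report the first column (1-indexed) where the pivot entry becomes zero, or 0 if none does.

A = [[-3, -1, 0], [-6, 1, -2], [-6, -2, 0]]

Naive forward elimination:
R2 <- R2 - (2)*R1:  [  0   3  -2 ]
R3 <- R3 - (2)*R1:  [ 0  0  0 ]
Matrix at this point:
[ -3  -1   0 ]
[  0   3  -2 ]
[  0   0   0 ]
Pivot entry (3,3) in the last row is zero and there are no rows below to swap with -> zero pivot in column 3 (A is singular).

first zero-pivot column = 3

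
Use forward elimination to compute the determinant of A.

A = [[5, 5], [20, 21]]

det(A) = 5

Forward elimination:
R2 <- R2 - (4)*R1:  [ 0  1 ]
Upper-triangular form:
[ 5  5 ]
[ 0  1 ]
det(A) = (-1)^0 * (5) * (1) = 5  (0 row swaps -> sign +1)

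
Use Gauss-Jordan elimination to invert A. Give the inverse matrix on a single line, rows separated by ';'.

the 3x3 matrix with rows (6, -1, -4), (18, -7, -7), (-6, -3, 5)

Gauss-Jordan on [A | I]:
R1 <- (1/6)*R1:  [    1  -1/6  -2/3  |   1/6     0     0 ]
R2 <- R2 - (18)*R1:  [  0  -4   5  |  -3   1   0 ]
R3 <- R3 - (-6)*R1:  [  0  -4   1  |   1   0   1 ]
R2 <- (1/-4)*R2:  [    0     1  -5/4  |   3/4  -1/4     0 ]
R1 <- R1 - (-1/6)*R2:  [     1      0   -7/8  |   7/24  -1/24      0 ]
R3 <- R3 - (-4)*R2:  [  0   0  -4  |   4  -1   1 ]
R3 <- (1/-4)*R3:  [    0     0     1  |    -1   1/4  -1/4 ]
R1 <- R1 - (-7/8)*R3:  [     1      0      0  |  -7/12  17/96  -7/32 ]
R2 <- R2 - (-5/4)*R3:  [     0      1      0  |   -1/2   1/16  -5/16 ]
Right block of [I | A^{-1}] is the inverse:
[ -7/12  17/96  -7/32 ]
[  -1/2   1/16  -5/16 ]
[    -1    1/4   -1/4 ]

inverse = [-7/12 17/96 -7/32; -1/2 1/16 -5/16; -1 1/4 -1/4]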